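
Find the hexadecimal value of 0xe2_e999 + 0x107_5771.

Add column by column in base 16, right to left:
  9+1 = a
  9+7 = 0 carry 1
  9+7+1 = 1 carry 1
  e+5+1 = 4 carry 1
  2+7+1 = a
  e+0 = e
  0+1 = 1

0x1ea410a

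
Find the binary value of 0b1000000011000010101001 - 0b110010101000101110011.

0b1101101111100110110

Subtract column by column in base 2:
  1-1 → 0
  0-1 → 1 (borrow)
  0-0-1 → 1 (borrow)
  1-0-1 → 0
  0-1 → 1 (borrow)
  1-1-1 → 1 (borrow)
  0-1-1 → 0 (borrow)
  1-0-1 → 0
  0-1 → 1 (borrow)
  0-0-1 → 1 (borrow)
  0-0-1 → 1 (borrow)
  0-0-1 → 1 (borrow)
  1-1-1 → 1 (borrow)
  1-0-1 → 0
  0-1 → 1 (borrow)
  0-0-1 → 1 (borrow)
  0-1-1 → 0 (borrow)
  0-0-1 → 1 (borrow)
  0-0-1 → 1 (borrow)
  0-1-1 → 0 (borrow)
  0-1-1 → 0 (borrow)
  1-0-1 → 0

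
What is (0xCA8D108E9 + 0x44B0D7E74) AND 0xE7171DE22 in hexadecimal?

0x71508600

Add column by column in base 16, right to left:
  9+4 = D
  E+7 = 5 carry 1
  8+E+1 = 7 carry 1
  0+7+1 = 8
  1+D = E
  D+0 = D
  8+B = 3 carry 1
  A+4+1 = F
  C+4 = 0 carry 1
  final carry 1
Sum = 0x10F3DE875D; now AND with 0xE7171DE22:
  1&0=0, 0&E=0, F&7=7, 3&1=1, D&7=5, E&1=0, 8&D=8, 7&E=6, 5&2=0, D&2=0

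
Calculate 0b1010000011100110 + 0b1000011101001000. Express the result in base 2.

0b10010100000101110

Add column by column in base 2, right to left:
  0+0 = 0
  1+0 = 1
  1+0 = 1
  0+1 = 1
  0+0 = 0
  1+0 = 1
  1+1 = 0 carry 1
  1+0+1 = 0 carry 1
  0+1+1 = 0 carry 1
  0+1+1 = 0 carry 1
  0+1+1 = 0 carry 1
  0+0+1 = 1
  0+0 = 0
  1+0 = 1
  0+0 = 0
  1+1 = 0 carry 1
  final carry 1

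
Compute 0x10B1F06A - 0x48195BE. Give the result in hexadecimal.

0xC305AAC

Subtract column by column in base 16:
  A-E → C (borrow)
  6-B-1 → A (borrow)
  0-5-1 → A (borrow)
  F-9-1 → 5
  1-1 → 0
  B-8 → 3
  0-4 → C (borrow)
  1-0-1 → 0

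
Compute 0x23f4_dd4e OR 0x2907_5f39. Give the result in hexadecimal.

0x2bf7df7f

OR each hex digit independently (no carries):
  2|2=2, 3|9=b, f|0=f, 4|7=7, d|5=d, d|f=f, 4|3=7, e|9=f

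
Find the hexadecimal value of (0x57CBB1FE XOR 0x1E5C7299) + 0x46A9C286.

0x904185ED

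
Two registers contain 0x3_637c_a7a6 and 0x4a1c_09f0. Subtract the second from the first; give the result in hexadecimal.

0x319609db6

Subtract column by column in base 16:
  6-0 → 6
  a-f → b (borrow)
  7-9-1 → d (borrow)
  a-0-1 → 9
  c-c → 0
  7-1 → 6
  3-a → 9 (borrow)
  6-4-1 → 1
  3-0 → 3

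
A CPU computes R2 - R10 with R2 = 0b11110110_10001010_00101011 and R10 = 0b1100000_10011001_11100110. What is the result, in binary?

Subtract column by column in base 2:
  1-0 → 1
  1-1 → 0
  0-1 → 1 (borrow)
  1-0-1 → 0
  0-0 → 0
  1-1 → 0
  0-1 → 1 (borrow)
  0-1-1 → 0 (borrow)
  0-1-1 → 0 (borrow)
  1-0-1 → 0
  0-0 → 0
  1-1 → 0
  0-1 → 1 (borrow)
  0-0-1 → 1 (borrow)
  0-0-1 → 1 (borrow)
  1-1-1 → 1 (borrow)
  0-0-1 → 1 (borrow)
  1-0-1 → 0
  1-0 → 1
  0-0 → 0
  1-0 → 1
  1-1 → 0
  1-1 → 0
  1-0 → 1

0b100101011111000001000101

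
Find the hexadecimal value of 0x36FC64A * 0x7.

0x180E6C06

Multiply each base-16 digit by 7, carrying:
  A×7 = 70 → write 6 carry 4
  4×7+4 = 32 → write 0 carry 2
  6×7+2 = 44 → write C carry 2
  C×7+2 = 86 → write 6 carry 5
  F×7+5 = 110 → write E carry 6
  6×7+6 = 48 → write 0 carry 3
  3×7+3 = 24 → write 8 carry 1
  remaining carry: 1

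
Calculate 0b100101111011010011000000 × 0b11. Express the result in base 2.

0b1110001110001111001000000

Multiply each base-2 digit by 3, carrying:
  0×3 = 0 → write 0
  0×3 = 0 → write 0
  0×3 = 0 → write 0
  0×3 = 0 → write 0
  0×3 = 0 → write 0
  0×3 = 0 → write 0
  1×3 = 3 → write 1 carry 1
  1×3+1 = 4 → write 0 carry 2
  0×3+2 = 2 → write 0 carry 1
  0×3+1 = 1 → write 1
  1×3 = 3 → write 1 carry 1
  0×3+1 = 1 → write 1
  1×3 = 3 → write 1 carry 1
  1×3+1 = 4 → write 0 carry 2
  0×3+2 = 2 → write 0 carry 1
  1×3+1 = 4 → write 0 carry 2
  1×3+2 = 5 → write 1 carry 2
  1×3+2 = 5 → write 1 carry 2
  1×3+2 = 5 → write 1 carry 2
  0×3+2 = 2 → write 0 carry 1
  1×3+1 = 4 → write 0 carry 2
  0×3+2 = 2 → write 0 carry 1
  0×3+1 = 1 → write 1
  1×3 = 3 → write 1 carry 1
  remaining carry: 1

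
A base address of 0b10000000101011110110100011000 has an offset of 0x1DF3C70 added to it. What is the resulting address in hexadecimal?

0b10000000101011110110100011000 = 0x1015ED18 in hexadecimal.
Add column by column in base 16, right to left:
  8+0 = 8
  1+7 = 8
  D+C = 9 carry 1
  E+3+1 = 2 carry 1
  5+F+1 = 5 carry 1
  1+D+1 = F
  0+1 = 1
  1+0 = 1

0x11F52988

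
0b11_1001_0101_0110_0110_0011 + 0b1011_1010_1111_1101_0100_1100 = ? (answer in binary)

Add column by column in base 2, right to left:
  1+0 = 1
  1+0 = 1
  0+1 = 1
  0+1 = 1
  0+0 = 0
  1+0 = 1
  1+1 = 0 carry 1
  0+0+1 = 1
  0+1 = 1
  1+0 = 1
  1+1 = 0 carry 1
  0+1+1 = 0 carry 1
  1+1+1 = 1 carry 1
  0+1+1 = 0 carry 1
  1+1+1 = 1 carry 1
  0+1+1 = 0 carry 1
  1+0+1 = 0 carry 1
  0+1+1 = 0 carry 1
  0+0+1 = 1
  1+1 = 0 carry 1
  1+1+1 = 1 carry 1
  1+1+1 = 1 carry 1
  0+0+1 = 1
  0+1 = 1

0b111101000101001110101111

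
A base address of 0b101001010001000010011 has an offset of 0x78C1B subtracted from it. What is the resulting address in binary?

0x78C1B = 0b1111000110000011011 in binary.
Subtract column by column in base 2:
  1-1 → 0
  1-1 → 0
  0-0 → 0
  0-1 → 1 (borrow)
  1-1-1 → 1 (borrow)
  0-0-1 → 1 (borrow)
  0-0-1 → 1 (borrow)
  0-0-1 → 1 (borrow)
  0-0-1 → 1 (borrow)
  1-0-1 → 0
  0-1 → 1 (borrow)
  0-1-1 → 0 (borrow)
  0-0-1 → 1 (borrow)
  1-0-1 → 0
  0-0 → 0
  1-1 → 0
  0-1 → 1 (borrow)
  0-1-1 → 0 (borrow)
  1-1-1 → 1 (borrow)
  0-0-1 → 1 (borrow)
  1-0-1 → 0

0b11010001010111111000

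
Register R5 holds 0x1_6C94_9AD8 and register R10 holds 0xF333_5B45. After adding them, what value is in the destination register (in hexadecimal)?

Add column by column in base 16, right to left:
  8+5 = D
  D+4 = 1 carry 1
  A+B+1 = 6 carry 1
  9+5+1 = F
  4+3 = 7
  9+3 = C
  C+3 = F
  6+F = 5 carry 1
  1+0+1 = 2

0x25FC7F61D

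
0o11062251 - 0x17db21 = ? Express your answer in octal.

0x17db21 = 0o5755441 in octal.
Subtract column by column in base 8:
  1-1 → 0
  5-4 → 1
  2-4 → 6 (borrow)
  2-5-1 → 4 (borrow)
  6-5-1 → 0
  0-7 → 1 (borrow)
  1-5-1 → 3 (borrow)
  1-0-1 → 0

0o3104610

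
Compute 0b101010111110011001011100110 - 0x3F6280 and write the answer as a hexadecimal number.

0b101010111110011001011100110 = 0x55F32E6 in hexadecimal.
Subtract column by column in base 16:
  6-0 → 6
  E-8 → 6
  2-2 → 0
  3-6 → D (borrow)
  F-F-1 → F (borrow)
  5-3-1 → 1
  5-0 → 5

0x51FD066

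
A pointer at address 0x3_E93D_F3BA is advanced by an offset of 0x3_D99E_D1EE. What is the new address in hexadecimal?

0x7C2DCC5A8

Add column by column in base 16, right to left:
  A+E = 8 carry 1
  B+E+1 = A carry 1
  3+1+1 = 5
  F+D = C carry 1
  D+E+1 = C carry 1
  3+9+1 = D
  9+9 = 2 carry 1
  E+D+1 = C carry 1
  3+3+1 = 7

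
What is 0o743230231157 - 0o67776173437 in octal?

Subtract column by column in base 8:
  7-7 → 0
  5-3 → 2
  1-4 → 5 (borrow)
  1-3-1 → 5 (borrow)
  3-7-1 → 3 (borrow)
  2-1-1 → 0
  0-6 → 2 (borrow)
  3-7-1 → 3 (borrow)
  2-7-1 → 2 (borrow)
  3-7-1 → 3 (borrow)
  4-6-1 → 5 (borrow)
  7-0-1 → 6

0o653232035520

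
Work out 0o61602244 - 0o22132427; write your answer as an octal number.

0o37447615

Subtract column by column in base 8:
  4-7 → 5 (borrow)
  4-2-1 → 1
  2-4 → 6 (borrow)
  2-2-1 → 7 (borrow)
  0-3-1 → 4 (borrow)
  6-1-1 → 4
  1-2 → 7 (borrow)
  6-2-1 → 3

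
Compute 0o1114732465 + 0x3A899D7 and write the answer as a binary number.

0o1114732465 = 0b1001001100111011010100110101 in binary.
0x3A899D7 = 0b11101010001001100111010111 in binary.
Add column by column in base 2, right to left:
  1+1 = 0 carry 1
  0+1+1 = 0 carry 1
  1+1+1 = 1 carry 1
  0+0+1 = 1
  1+1 = 0 carry 1
  1+0+1 = 0 carry 1
  0+1+1 = 0 carry 1
  0+1+1 = 0 carry 1
  1+1+1 = 1 carry 1
  0+0+1 = 1
  1+0 = 1
  0+1 = 1
  1+1 = 0 carry 1
  1+0+1 = 0 carry 1
  0+0+1 = 1
  1+1 = 0 carry 1
  1+0+1 = 0 carry 1
  1+0+1 = 0 carry 1
  0+0+1 = 1
  0+1 = 1
  1+0 = 1
  1+1 = 0 carry 1
  0+0+1 = 1
  0+1 = 1
  1+1 = 0 carry 1
  0+1+1 = 0 carry 1
  0+0+1 = 1
  1+0 = 1

0b1100110111000100111100001100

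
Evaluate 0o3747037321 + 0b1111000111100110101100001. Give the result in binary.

0b100001100000000000110000110010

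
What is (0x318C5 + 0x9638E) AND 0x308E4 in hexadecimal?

Add column by column in base 16, right to left:
  5+E = 3 carry 1
  C+8+1 = 5 carry 1
  8+3+1 = C
  1+6 = 7
  3+9 = C
Sum = 0xC7C53; now AND with 0x308E4:
  C&3=0, 7&0=0, C&8=8, 5&E=4, 3&4=0

0x840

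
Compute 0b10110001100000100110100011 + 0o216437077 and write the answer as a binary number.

0o216437077 = 0b10001110100011111000111111 in binary.
Add column by column in base 2, right to left:
  1+1 = 0 carry 1
  1+1+1 = 1 carry 1
  0+1+1 = 0 carry 1
  0+1+1 = 0 carry 1
  0+1+1 = 0 carry 1
  1+1+1 = 1 carry 1
  0+0+1 = 1
  1+0 = 1
  1+0 = 1
  0+1 = 1
  0+1 = 1
  1+1 = 0 carry 1
  0+1+1 = 0 carry 1
  0+1+1 = 0 carry 1
  0+0+1 = 1
  0+0 = 0
  0+0 = 0
  1+1 = 0 carry 1
  1+0+1 = 0 carry 1
  0+1+1 = 0 carry 1
  0+1+1 = 0 carry 1
  0+1+1 = 0 carry 1
  1+0+1 = 0 carry 1
  1+0+1 = 0 carry 1
  0+0+1 = 1
  1+1 = 0 carry 1
  final carry 1

0b101000000000100011111100010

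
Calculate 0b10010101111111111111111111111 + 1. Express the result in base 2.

The trailing 22 digits are 1 (max in base 2), so adding 1 cascades: they roll to 0 and the next digit up increments.

0b10010110000000000000000000000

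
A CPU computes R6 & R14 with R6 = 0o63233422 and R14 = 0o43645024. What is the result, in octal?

AND each oct digit independently (no carries):
  6&4=4, 3&3=3, 2&6=2, 3&4=0, 3&5=1, 4&0=0, 2&2=2, 2&4=0

0o43201020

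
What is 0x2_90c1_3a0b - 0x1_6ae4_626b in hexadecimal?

0x125dcd7a0

Subtract column by column in base 16:
  b-b → 0
  0-6 → a (borrow)
  a-2-1 → 7
  3-6 → d (borrow)
  1-4-1 → c (borrow)
  c-e-1 → d (borrow)
  0-a-1 → 5 (borrow)
  9-6-1 → 2
  2-1 → 1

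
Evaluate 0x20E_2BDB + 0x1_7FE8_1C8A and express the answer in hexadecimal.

0x181F64865

Add column by column in base 16, right to left:
  B+A = 5 carry 1
  D+8+1 = 6 carry 1
  B+C+1 = 8 carry 1
  2+1+1 = 4
  E+8 = 6 carry 1
  0+E+1 = F
  2+F = 1 carry 1
  0+7+1 = 8
  0+1 = 1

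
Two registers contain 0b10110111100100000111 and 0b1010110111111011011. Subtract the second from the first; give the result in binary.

0b1100000100100101100

Subtract column by column in base 2:
  1-1 → 0
  1-1 → 0
  1-0 → 1
  0-1 → 1 (borrow)
  0-1-1 → 0 (borrow)
  0-0-1 → 1 (borrow)
  0-1-1 → 0 (borrow)
  0-1-1 → 0 (borrow)
  1-1-1 → 1 (borrow)
  0-1-1 → 0 (borrow)
  0-1-1 → 0 (borrow)
  1-1-1 → 1 (borrow)
  1-0-1 → 0
  1-1 → 0
  1-1 → 0
  0-0 → 0
  1-1 → 0
  1-0 → 1
  0-1 → 1 (borrow)
  1-0-1 → 0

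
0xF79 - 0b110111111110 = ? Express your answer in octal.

0o573

0xF79 = 0o7571 in octal.
0b110111111110 = 0o6776 in octal.
Subtract column by column in base 8:
  1-6 → 3 (borrow)
  7-7-1 → 7 (borrow)
  5-7-1 → 5 (borrow)
  7-6-1 → 0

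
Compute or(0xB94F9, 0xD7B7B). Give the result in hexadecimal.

0xFFFFB

OR each hex digit independently (no carries):
  B|D=F, 9|7=F, 4|B=F, F|7=F, 9|B=B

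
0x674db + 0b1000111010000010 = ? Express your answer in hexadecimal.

0x7035d

0b1000111010000010 = 0x8e82 in hexadecimal.
Add column by column in base 16, right to left:
  b+2 = d
  d+8 = 5 carry 1
  4+e+1 = 3 carry 1
  7+8+1 = 0 carry 1
  6+0+1 = 7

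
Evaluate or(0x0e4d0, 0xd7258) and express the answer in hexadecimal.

0xdf6d8

OR each hex digit independently (no carries):
  0|d=d, e|7=f, 4|2=6, d|5=d, 0|8=8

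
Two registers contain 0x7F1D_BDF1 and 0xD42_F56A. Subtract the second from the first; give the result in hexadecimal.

Subtract column by column in base 16:
  1-A → 7 (borrow)
  F-6-1 → 8
  D-5 → 8
  B-F → C (borrow)
  D-2-1 → A
  1-4 → D (borrow)
  F-D-1 → 1
  7-0 → 7

0x71DAC887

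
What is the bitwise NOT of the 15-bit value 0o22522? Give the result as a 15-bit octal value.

0o55255

Each oct digit d becomes 7−d:
  2→5, 2→5, 5→2, 2→5, 2→5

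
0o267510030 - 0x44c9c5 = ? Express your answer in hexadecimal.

0x299c653

0o267510030 = 0x2de9018 in hexadecimal.
Subtract column by column in base 16:
  8-5 → 3
  1-c → 5 (borrow)
  0-9-1 → 6 (borrow)
  9-c-1 → c (borrow)
  e-4-1 → 9
  d-4 → 9
  2-0 → 2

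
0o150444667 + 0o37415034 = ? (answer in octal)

Add column by column in base 8, right to left:
  7+4 = 3 carry 1
  6+3+1 = 2 carry 1
  6+0+1 = 7
  4+5 = 1 carry 1
  4+1+1 = 6
  4+4 = 0 carry 1
  0+7+1 = 0 carry 1
  5+3+1 = 1 carry 1
  1+0+1 = 2

0o210061723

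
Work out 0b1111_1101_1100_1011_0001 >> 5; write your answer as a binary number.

0b111111011100101

Right shift by 5: drop the 5 least-significant bits.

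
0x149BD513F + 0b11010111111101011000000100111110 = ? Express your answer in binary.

0x149BD513F = 0b101001001101111010101000100111111 in binary.
Add column by column in base 2, right to left:
  1+0 = 1
  1+1 = 0 carry 1
  1+1+1 = 1 carry 1
  1+1+1 = 1 carry 1
  1+1+1 = 1 carry 1
  1+1+1 = 1 carry 1
  0+0+1 = 1
  0+0 = 0
  1+1 = 0 carry 1
  0+0+1 = 1
  0+0 = 0
  0+0 = 0
  1+0 = 1
  0+0 = 0
  1+0 = 1
  0+1 = 1
  1+1 = 0 carry 1
  0+0+1 = 1
  1+1 = 0 carry 1
  1+0+1 = 0 carry 1
  1+1+1 = 1 carry 1
  1+1+1 = 1 carry 1
  0+1+1 = 0 carry 1
  1+1+1 = 1 carry 1
  1+1+1 = 1 carry 1
  0+1+1 = 0 carry 1
  0+1+1 = 0 carry 1
  1+0+1 = 0 carry 1
  0+1+1 = 0 carry 1
  0+0+1 = 1
  1+1 = 0 carry 1
  0+1+1 = 0 carry 1
  1+0+1 = 0 carry 1
  final carry 1

0b1000100001101100101101001001111101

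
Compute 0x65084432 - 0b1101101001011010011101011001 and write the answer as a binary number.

0x65084432 = 0b1100101000010000100010000110010 in binary.
Subtract column by column in base 2:
  0-1 → 1 (borrow)
  1-0-1 → 0
  0-0 → 0
  0-1 → 1 (borrow)
  1-1-1 → 1 (borrow)
  1-0-1 → 0
  0-1 → 1 (borrow)
  0-0-1 → 1 (borrow)
  0-1-1 → 0 (borrow)
  0-1-1 → 0 (borrow)
  1-1-1 → 1 (borrow)
  0-0-1 → 1 (borrow)
  0-0-1 → 1 (borrow)
  0-1-1 → 0 (borrow)
  1-0-1 → 0
  0-1 → 1 (borrow)
  0-1-1 → 0 (borrow)
  0-0-1 → 1 (borrow)
  0-1-1 → 0 (borrow)
  1-0-1 → 0
  0-0 → 0
  0-1 → 1 (borrow)
  0-0-1 → 1 (borrow)
  0-1-1 → 0 (borrow)
  1-1-1 → 1 (borrow)
  0-0-1 → 1 (borrow)
  1-1-1 → 1 (borrow)
  0-1-1 → 0 (borrow)
  0-0-1 → 1 (borrow)
  1-0-1 → 0
  1-0 → 1

0b1010111011000101001110011011001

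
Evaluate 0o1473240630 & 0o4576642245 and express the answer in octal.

0o0472240200

AND each oct digit independently (no carries):
  1&4=0, 4&5=4, 7&7=7, 3&6=2, 2&6=2, 4&4=4, 0&2=0, 6&2=2, 3&4=0, 0&5=0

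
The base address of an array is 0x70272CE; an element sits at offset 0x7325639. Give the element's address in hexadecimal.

0xE34C907

Add column by column in base 16, right to left:
  E+9 = 7 carry 1
  C+3+1 = 0 carry 1
  2+6+1 = 9
  7+5 = C
  2+2 = 4
  0+3 = 3
  7+7 = E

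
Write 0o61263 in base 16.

0x62B3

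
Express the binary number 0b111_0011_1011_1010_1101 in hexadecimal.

0x73bad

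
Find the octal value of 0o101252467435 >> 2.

0o20252515707

2 bits is not a whole number of base-8 digits; in binary: 1000001010101010100110111100011101 >> 2 = 10000010101010101001101111000111.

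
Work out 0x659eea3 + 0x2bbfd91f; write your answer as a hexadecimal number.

Add column by column in base 16, right to left:
  3+f = 2 carry 1
  a+1+1 = c
  e+9 = 7 carry 1
  e+d+1 = c carry 1
  9+f+1 = 9 carry 1
  5+b+1 = 1 carry 1
  6+b+1 = 2 carry 1
  0+2+1 = 3

0x3219c7c2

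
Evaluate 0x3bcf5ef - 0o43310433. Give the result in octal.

0o313662324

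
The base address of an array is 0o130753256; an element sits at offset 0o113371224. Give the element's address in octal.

Add column by column in base 8, right to left:
  6+4 = 2 carry 1
  5+2+1 = 0 carry 1
  2+2+1 = 5
  3+1 = 4
  5+7 = 4 carry 1
  7+3+1 = 3 carry 1
  0+3+1 = 4
  3+1 = 4
  1+1 = 2

0o244344502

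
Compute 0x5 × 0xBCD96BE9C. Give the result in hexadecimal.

Multiply each base-16 digit by 5, carrying:
  C×5 = 60 → write C carry 3
  9×5+3 = 48 → write 0 carry 3
  E×5+3 = 73 → write 9 carry 4
  B×5+4 = 59 → write B carry 3
  6×5+3 = 33 → write 1 carry 2
  9×5+2 = 47 → write F carry 2
  D×5+2 = 67 → write 3 carry 4
  C×5+4 = 64 → write 0 carry 4
  B×5+4 = 59 → write B carry 3
  remaining carry: 3

0x3B03F1B90C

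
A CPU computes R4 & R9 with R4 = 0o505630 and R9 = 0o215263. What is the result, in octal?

0o005220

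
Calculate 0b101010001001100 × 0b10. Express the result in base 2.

0b1010100010011000

Multiply each base-2 digit by 2, carrying:
  0×2 = 0 → write 0
  0×2 = 0 → write 0
  1×2 = 2 → write 0 carry 1
  1×2+1 = 3 → write 1 carry 1
  0×2+1 = 1 → write 1
  0×2 = 0 → write 0
  1×2 = 2 → write 0 carry 1
  0×2+1 = 1 → write 1
  0×2 = 0 → write 0
  0×2 = 0 → write 0
  1×2 = 2 → write 0 carry 1
  0×2+1 = 1 → write 1
  1×2 = 2 → write 0 carry 1
  0×2+1 = 1 → write 1
  1×2 = 2 → write 0 carry 1
  remaining carry: 1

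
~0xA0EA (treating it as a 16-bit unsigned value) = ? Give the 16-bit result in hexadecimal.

0x5F15

Each hex digit d becomes F−d:
  A→5, 0→F, E→1, A→5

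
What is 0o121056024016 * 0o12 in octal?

0o1452714310214

Multiply each base-8 digit by 10, carrying:
  6×10 = 60 → write 4 carry 7
  1×10+7 = 17 → write 1 carry 2
  0×10+2 = 2 → write 2
  4×10 = 40 → write 0 carry 5
  2×10+5 = 25 → write 1 carry 3
  0×10+3 = 3 → write 3
  6×10 = 60 → write 4 carry 7
  5×10+7 = 57 → write 1 carry 7
  0×10+7 = 7 → write 7
  1×10 = 10 → write 2 carry 1
  2×10+1 = 21 → write 5 carry 2
  1×10+2 = 12 → write 4 carry 1
  remaining carry: 1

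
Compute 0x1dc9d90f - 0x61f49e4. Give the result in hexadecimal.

Subtract column by column in base 16:
  f-4 → b
  0-e → 2 (borrow)
  9-9-1 → f (borrow)
  d-4-1 → 8
  9-f → a (borrow)
  c-1-1 → a
  d-6 → 7
  1-0 → 1

0x17aa8f2b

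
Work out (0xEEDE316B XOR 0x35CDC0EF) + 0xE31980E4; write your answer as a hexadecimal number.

0x1BE2D7268

First 0xEEDE316B XOR 0x35CDC0EF = 0xDB13F184.
Add column by column in base 16, right to left:
  4+4 = 8
  8+E = 6 carry 1
  1+0+1 = 2
  F+8 = 7 carry 1
  3+9+1 = D
  1+1 = 2
  B+3 = E
  D+E = B carry 1
  final carry 1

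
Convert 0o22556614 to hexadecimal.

Each octal digit is 3 bits: 2=010 2=010 5=101 5=101 6=110 6=110 1=001 4=100.
Group the bits into nibbles: 0100 1010 1101 1101 1000 1100 → 4ADD8C.

0x4ADD8C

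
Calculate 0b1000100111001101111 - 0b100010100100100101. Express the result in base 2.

Subtract column by column in base 2:
  1-1 → 0
  1-0 → 1
  1-1 → 0
  1-0 → 1
  0-0 → 0
  1-1 → 0
  1-0 → 1
  0-0 → 0
  0-1 → 1 (borrow)
  1-0-1 → 0
  1-0 → 1
  1-1 → 0
  0-0 → 0
  0-1 → 1 (borrow)
  1-0-1 → 0
  0-0 → 0
  0-0 → 0
  0-1 → 1 (borrow)
  1-0-1 → 0

0b100010010101001010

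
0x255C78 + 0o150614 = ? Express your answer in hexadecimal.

0o150614 = 0xD18C in hexadecimal.
Add column by column in base 16, right to left:
  8+C = 4 carry 1
  7+8+1 = 0 carry 1
  C+1+1 = E
  5+D = 2 carry 1
  5+0+1 = 6
  2+0 = 2

0x262E04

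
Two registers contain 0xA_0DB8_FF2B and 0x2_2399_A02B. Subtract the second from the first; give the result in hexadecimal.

Subtract column by column in base 16:
  B-B → 0
  2-2 → 0
  F-0 → F
  F-A → 5
  8-9 → F (borrow)
  B-9-1 → 1
  D-3 → A
  0-2 → E (borrow)
  A-2-1 → 7

0x7EA1F5F00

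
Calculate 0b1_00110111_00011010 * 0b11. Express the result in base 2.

0b111010010101001110

Multiply each base-2 digit by 3, carrying:
  0×3 = 0 → write 0
  1×3 = 3 → write 1 carry 1
  0×3+1 = 1 → write 1
  1×3 = 3 → write 1 carry 1
  1×3+1 = 4 → write 0 carry 2
  0×3+2 = 2 → write 0 carry 1
  0×3+1 = 1 → write 1
  0×3 = 0 → write 0
  1×3 = 3 → write 1 carry 1
  1×3+1 = 4 → write 0 carry 2
  1×3+2 = 5 → write 1 carry 2
  0×3+2 = 2 → write 0 carry 1
  1×3+1 = 4 → write 0 carry 2
  1×3+2 = 5 → write 1 carry 2
  0×3+2 = 2 → write 0 carry 1
  0×3+1 = 1 → write 1
  1×3 = 3 → write 1 carry 1
  remaining carry: 1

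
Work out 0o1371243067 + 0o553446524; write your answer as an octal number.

0o2144711613

Add column by column in base 8, right to left:
  7+4 = 3 carry 1
  6+2+1 = 1 carry 1
  0+5+1 = 6
  3+6 = 1 carry 1
  4+4+1 = 1 carry 1
  2+4+1 = 7
  1+3 = 4
  7+5 = 4 carry 1
  3+5+1 = 1 carry 1
  1+0+1 = 2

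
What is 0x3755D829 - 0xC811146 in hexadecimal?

0x2AD4C6E3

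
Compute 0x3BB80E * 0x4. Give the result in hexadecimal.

0xEEE038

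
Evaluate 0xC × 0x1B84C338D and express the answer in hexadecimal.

0x14A3926A9C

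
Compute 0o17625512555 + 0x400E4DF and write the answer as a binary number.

0o17625512555 = 0b1111110010101101001010101101101 in binary.
0x400E4DF = 0b100000000001110010011011111 in binary.
Add column by column in base 2, right to left:
  1+1 = 0 carry 1
  0+1+1 = 0 carry 1
  1+1+1 = 1 carry 1
  1+1+1 = 1 carry 1
  0+1+1 = 0 carry 1
  1+0+1 = 0 carry 1
  1+1+1 = 1 carry 1
  0+1+1 = 0 carry 1
  1+0+1 = 0 carry 1
  0+0+1 = 1
  1+1 = 0 carry 1
  0+0+1 = 1
  1+0 = 1
  0+1 = 1
  0+1 = 1
  1+1 = 0 carry 1
  0+0+1 = 1
  1+0 = 1
  1+0 = 1
  0+0 = 0
  1+0 = 1
  0+0 = 0
  1+0 = 1
  0+0 = 0
  0+0 = 0
  1+0 = 1
  1+1 = 0 carry 1
  1+0+1 = 0 carry 1
  1+0+1 = 0 carry 1
  1+0+1 = 0 carry 1
  1+0+1 = 0 carry 1
  final carry 1

0b10000010010101110111101001001100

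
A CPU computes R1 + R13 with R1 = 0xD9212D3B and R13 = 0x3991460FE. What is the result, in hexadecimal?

0x472358E39

Add column by column in base 16, right to left:
  B+E = 9 carry 1
  3+F+1 = 3 carry 1
  D+0+1 = E
  2+6 = 8
  1+4 = 5
  2+1 = 3
  9+9 = 2 carry 1
  D+9+1 = 7 carry 1
  0+3+1 = 4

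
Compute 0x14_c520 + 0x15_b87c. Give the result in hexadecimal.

0x2a7d9c

Add column by column in base 16, right to left:
  0+c = c
  2+7 = 9
  5+8 = d
  c+b = 7 carry 1
  4+5+1 = a
  1+1 = 2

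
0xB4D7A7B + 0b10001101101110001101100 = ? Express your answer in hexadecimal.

0xB9456E7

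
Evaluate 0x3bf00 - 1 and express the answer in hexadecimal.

0x3beff

The trailing 2 digits are 0, so subtracting 1 borrows through: they become F and the next digit up decrements.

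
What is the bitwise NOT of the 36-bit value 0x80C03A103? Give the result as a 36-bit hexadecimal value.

0x7F3FC5EFC

Each hex digit d becomes F−d:
  8→7, 0→F, C→3, 0→F, 3→C, A→5, 1→E, 0→F, 3→C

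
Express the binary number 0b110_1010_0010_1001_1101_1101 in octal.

Group the bits in threes: 011 010 100 010 100 111 011 101 → 32424735.

0o32424735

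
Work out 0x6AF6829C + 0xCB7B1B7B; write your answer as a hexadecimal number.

0x136719E17

Add column by column in base 16, right to left:
  C+B = 7 carry 1
  9+7+1 = 1 carry 1
  2+B+1 = E
  8+1 = 9
  6+B = 1 carry 1
  F+7+1 = 7 carry 1
  A+B+1 = 6 carry 1
  6+C+1 = 3 carry 1
  final carry 1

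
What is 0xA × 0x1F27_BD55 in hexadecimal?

Multiply each base-16 digit by 10, carrying:
  5×10 = 50 → write 2 carry 3
  5×10+3 = 53 → write 5 carry 3
  D×10+3 = 133 → write 5 carry 8
  B×10+8 = 118 → write 6 carry 7
  7×10+7 = 77 → write D carry 4
  2×10+4 = 24 → write 8 carry 1
  F×10+1 = 151 → write 7 carry 9
  1×10+9 = 19 → write 3 carry 1
  remaining carry: 1

0x1378D6552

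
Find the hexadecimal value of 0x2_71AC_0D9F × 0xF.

Multiply each base-16 digit by 15, carrying:
  F×15 = 225 → write 1 carry 14
  9×15+14 = 149 → write 5 carry 9
  D×15+9 = 204 → write C carry 12
  0×15+12 = 12 → write C
  C×15 = 180 → write 4 carry 11
  A×15+11 = 161 → write 1 carry 10
  1×15+10 = 25 → write 9 carry 1
  7×15+1 = 106 → write A carry 6
  2×15+6 = 36 → write 4 carry 2
  remaining carry: 2

0x24A914CC51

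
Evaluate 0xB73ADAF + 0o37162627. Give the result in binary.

0xB73ADAF = 0b1011011100111010110110101111 in binary.
0o37162627 = 0b11111001110010110010111 in binary.
Add column by column in base 2, right to left:
  1+1 = 0 carry 1
  1+1+1 = 1 carry 1
  1+1+1 = 1 carry 1
  1+0+1 = 0 carry 1
  0+1+1 = 0 carry 1
  1+0+1 = 0 carry 1
  0+0+1 = 1
  1+1 = 0 carry 1
  1+1+1 = 1 carry 1
  0+0+1 = 1
  1+1 = 0 carry 1
  1+0+1 = 0 carry 1
  0+0+1 = 1
  1+1 = 0 carry 1
  0+1+1 = 0 carry 1
  1+1+1 = 1 carry 1
  1+0+1 = 0 carry 1
  1+0+1 = 0 carry 1
  0+1+1 = 0 carry 1
  0+1+1 = 0 carry 1
  1+1+1 = 1 carry 1
  1+1+1 = 1 carry 1
  1+1+1 = 1 carry 1
  0+0+1 = 1
  1+0 = 1
  1+0 = 1
  0+0 = 0
  1+0 = 1

0b1011111100001001001101000110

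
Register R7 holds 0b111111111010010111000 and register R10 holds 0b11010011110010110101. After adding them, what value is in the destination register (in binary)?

Add column by column in base 2, right to left:
  0+1 = 1
  0+0 = 0
  0+1 = 1
  1+0 = 1
  1+1 = 0 carry 1
  1+1+1 = 1 carry 1
  0+0+1 = 1
  1+1 = 0 carry 1
  0+0+1 = 1
  0+0 = 0
  1+1 = 0 carry 1
  0+1+1 = 0 carry 1
  1+1+1 = 1 carry 1
  1+1+1 = 1 carry 1
  1+0+1 = 0 carry 1
  1+0+1 = 0 carry 1
  1+1+1 = 1 carry 1
  1+0+1 = 0 carry 1
  1+1+1 = 1 carry 1
  1+1+1 = 1 carry 1
  1+0+1 = 0 carry 1
  final carry 1

0b1011010011000101101101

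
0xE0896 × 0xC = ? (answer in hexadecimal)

0xA86708

Multiply each base-16 digit by 12, carrying:
  6×12 = 72 → write 8 carry 4
  9×12+4 = 112 → write 0 carry 7
  8×12+7 = 103 → write 7 carry 6
  0×12+6 = 6 → write 6
  E×12 = 168 → write 8 carry 10
  remaining carry: A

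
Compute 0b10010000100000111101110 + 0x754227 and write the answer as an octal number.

0o57302025

0b10010000100000111101110 = 0o22040756 in octal.
0x754227 = 0o35241047 in octal.
Add column by column in base 8, right to left:
  6+7 = 5 carry 1
  5+4+1 = 2 carry 1
  7+0+1 = 0 carry 1
  0+1+1 = 2
  4+4 = 0 carry 1
  0+2+1 = 3
  2+5 = 7
  2+3 = 5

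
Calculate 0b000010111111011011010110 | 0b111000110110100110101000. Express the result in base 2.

OR bit by bit (1 where either bit is 1):
  000010111111011011010110
| 111000110110100110101000
= 111010111111111111111110

0b111010111111111111111110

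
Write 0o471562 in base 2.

Each octal digit is 3 bits: 4=100 7=111 1=001 5=101 6=110 2=010.

0b100111001101110010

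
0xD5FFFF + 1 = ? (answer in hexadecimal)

0xD60000

The trailing 4 digits are F (max in base 16), so adding 1 cascades: they roll to 0 and the next digit up increments.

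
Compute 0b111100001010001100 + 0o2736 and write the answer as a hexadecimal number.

0b111100001010001100 = 0x3C28C in hexadecimal.
0o2736 = 0x5DE in hexadecimal.
Add column by column in base 16, right to left:
  C+E = A carry 1
  8+D+1 = 6 carry 1
  2+5+1 = 8
  C+0 = C
  3+0 = 3

0x3C86A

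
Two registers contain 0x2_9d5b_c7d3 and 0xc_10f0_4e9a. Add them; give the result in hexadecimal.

Add column by column in base 16, right to left:
  3+a = d
  d+9 = 6 carry 1
  7+e+1 = 6 carry 1
  c+4+1 = 1 carry 1
  b+0+1 = c
  5+f = 4 carry 1
  d+0+1 = e
  9+1 = a
  2+c = e

0xeae4c166d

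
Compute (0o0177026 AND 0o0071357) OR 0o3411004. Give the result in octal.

0o0177026 AND 0o0071357 = 0o0071006.
Then OR with 0o3411004.

0o3471006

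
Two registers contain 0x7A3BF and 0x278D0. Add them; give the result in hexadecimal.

0xA1C8F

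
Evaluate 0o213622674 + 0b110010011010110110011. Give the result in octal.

0b110010011010110110011 = 0o6232663 in octal.
Add column by column in base 8, right to left:
  4+3 = 7
  7+6 = 5 carry 1
  6+6+1 = 5 carry 1
  2+2+1 = 5
  2+3 = 5
  6+2 = 0 carry 1
  3+6+1 = 2 carry 1
  1+0+1 = 2
  2+0 = 2

0o222055557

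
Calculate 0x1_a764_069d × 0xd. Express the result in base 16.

Multiply each base-16 digit by 13, carrying:
  d×13 = 169 → write 9 carry 10
  9×13+10 = 127 → write f carry 7
  6×13+7 = 85 → write 5 carry 5
  0×13+5 = 5 → write 5
  4×13 = 52 → write 4 carry 3
  6×13+3 = 81 → write 1 carry 5
  7×13+5 = 96 → write 0 carry 6
  a×13+6 = 136 → write 8 carry 8
  1×13+8 = 21 → write 5 carry 1
  remaining carry: 1

0x15801455f9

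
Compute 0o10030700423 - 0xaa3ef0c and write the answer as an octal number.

0xaa3ef0c = 0o1250767414 in octal.
Subtract column by column in base 8:
  3-4 → 7 (borrow)
  2-1-1 → 0
  4-4 → 0
  0-7 → 1 (borrow)
  0-6-1 → 1 (borrow)
  7-7-1 → 7 (borrow)
  0-0-1 → 7 (borrow)
  3-5-1 → 5 (borrow)
  0-2-1 → 5 (borrow)
  0-1-1 → 6 (borrow)
  1-0-1 → 0

0o6557711007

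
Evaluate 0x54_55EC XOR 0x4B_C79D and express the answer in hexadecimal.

XOR each hex digit independently (no carries):
  5^4=1, 4^B=F, 5^C=9, 5^7=2, E^9=7, C^D=1

0x1F9271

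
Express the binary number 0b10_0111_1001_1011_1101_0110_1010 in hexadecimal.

Group the bits into nibbles: 0010 0111 1001 1011 1101 0110 1010 → 279BD6A.

0x279BD6A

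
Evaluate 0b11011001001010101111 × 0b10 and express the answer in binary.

0b110110010010101011110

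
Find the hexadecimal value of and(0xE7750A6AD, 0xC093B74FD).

AND each hex digit independently (no carries):
  E&C=C, 7&0=0, 7&9=1, 5&3=1, 0&B=0, A&7=2, 6&4=4, A&F=A, D&D=D

0xC011024AD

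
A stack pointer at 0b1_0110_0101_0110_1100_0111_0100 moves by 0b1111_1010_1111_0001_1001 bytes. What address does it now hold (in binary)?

Add column by column in base 2, right to left:
  0+1 = 1
  0+0 = 0
  1+0 = 1
  0+1 = 1
  1+1 = 0 carry 1
  1+0+1 = 0 carry 1
  1+0+1 = 0 carry 1
  0+0+1 = 1
  0+1 = 1
  0+1 = 1
  1+1 = 0 carry 1
  1+1+1 = 1 carry 1
  0+0+1 = 1
  1+1 = 0 carry 1
  1+0+1 = 0 carry 1
  0+1+1 = 0 carry 1
  1+1+1 = 1 carry 1
  0+1+1 = 0 carry 1
  1+1+1 = 1 carry 1
  0+1+1 = 0 carry 1
  0+0+1 = 1
  1+0 = 1
  1+0 = 1
  0+0 = 0
  1+0 = 1

0b1011101010001101110001101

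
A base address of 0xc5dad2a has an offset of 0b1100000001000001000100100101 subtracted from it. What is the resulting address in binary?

0xc5dad2a = 0b1100010111011010110100101010 in binary.
Subtract column by column in base 2:
  0-1 → 1 (borrow)
  1-0-1 → 0
  0-1 → 1 (borrow)
  1-0-1 → 0
  0-0 → 0
  1-1 → 0
  0-0 → 0
  0-0 → 0
  1-1 → 0
  0-0 → 0
  1-0 → 1
  1-0 → 1
  0-1 → 1 (borrow)
  1-0-1 → 0
  0-0 → 0
  1-0 → 1
  1-0 → 1
  0-0 → 0
  1-1 → 0
  1-0 → 1
  1-0 → 1
  0-0 → 0
  1-0 → 1
  0-0 → 0
  0-0 → 0
  0-0 → 0
  1-1 → 0
  1-1 → 0

0b10110011001110000000101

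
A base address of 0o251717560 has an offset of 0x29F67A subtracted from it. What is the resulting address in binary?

0o251717560 = 0b10101001111001111101110000 in binary.
0x29F67A = 0b1010011111011001111010 in binary.
Subtract column by column in base 2:
  0-0 → 0
  0-1 → 1 (borrow)
  0-0-1 → 1 (borrow)
  0-1-1 → 0 (borrow)
  1-1-1 → 1 (borrow)
  1-1-1 → 1 (borrow)
  1-1-1 → 1 (borrow)
  0-0-1 → 1 (borrow)
  1-0-1 → 0
  1-1 → 0
  1-1 → 0
  1-0 → 1
  1-1 → 0
  0-1 → 1 (borrow)
  0-1-1 → 0 (borrow)
  1-1-1 → 1 (borrow)
  1-1-1 → 1 (borrow)
  1-0-1 → 0
  1-0 → 1
  0-1 → 1 (borrow)
  0-0-1 → 1 (borrow)
  1-1-1 → 1 (borrow)
  0-0-1 → 1 (borrow)
  1-0-1 → 0
  0-0 → 0
  1-0 → 1

0b10011111011010100011110110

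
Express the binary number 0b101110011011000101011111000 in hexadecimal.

Group the bits into nibbles: 0101 1100 1101 1000 1010 1111 1000 → 5CD8AF8.

0x5CD8AF8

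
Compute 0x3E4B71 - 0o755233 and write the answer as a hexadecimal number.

0o755233 = 0x3DA9B in hexadecimal.
Subtract column by column in base 16:
  1-B → 6 (borrow)
  7-9-1 → D (borrow)
  B-A-1 → 0
  4-D → 7 (borrow)
  E-3-1 → A
  3-0 → 3

0x3A70D6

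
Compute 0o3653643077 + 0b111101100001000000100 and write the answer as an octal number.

0o3663404103

0b111101100001000000100 = 0o7541004 in octal.
Add column by column in base 8, right to left:
  7+4 = 3 carry 1
  7+0+1 = 0 carry 1
  0+0+1 = 1
  3+1 = 4
  4+4 = 0 carry 1
  6+5+1 = 4 carry 1
  3+7+1 = 3 carry 1
  5+0+1 = 6
  6+0 = 6
  3+0 = 3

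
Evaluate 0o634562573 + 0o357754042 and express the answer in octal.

0o1214536635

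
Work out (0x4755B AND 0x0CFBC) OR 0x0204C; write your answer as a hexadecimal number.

0x655C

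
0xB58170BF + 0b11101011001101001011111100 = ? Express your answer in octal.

0xB58170BF = 0o26540270277 in octal.
0b11101011001101001011111100 = 0o353151374 in octal.
Add column by column in base 8, right to left:
  7+4 = 3 carry 1
  7+7+1 = 7 carry 1
  2+3+1 = 6
  0+1 = 1
  7+5 = 4 carry 1
  2+1+1 = 4
  0+3 = 3
  4+5 = 1 carry 1
  5+3+1 = 1 carry 1
  6+0+1 = 7
  2+0 = 2

0o27113441673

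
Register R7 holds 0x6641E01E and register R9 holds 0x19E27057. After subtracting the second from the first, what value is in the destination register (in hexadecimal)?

0x4C5F6FC7

Subtract column by column in base 16:
  E-7 → 7
  1-5 → C (borrow)
  0-0-1 → F (borrow)
  E-7-1 → 6
  1-2 → F (borrow)
  4-E-1 → 5 (borrow)
  6-9-1 → C (borrow)
  6-1-1 → 4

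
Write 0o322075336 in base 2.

0b11010010000111101011011110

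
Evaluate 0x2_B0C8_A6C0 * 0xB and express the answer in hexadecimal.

Multiply each base-16 digit by 11, carrying:
  0×11 = 0 → write 0
  C×11 = 132 → write 4 carry 8
  6×11+8 = 74 → write A carry 4
  A×11+4 = 114 → write 2 carry 7
  8×11+7 = 95 → write F carry 5
  C×11+5 = 137 → write 9 carry 8
  0×11+8 = 8 → write 8
  B×11 = 121 → write 9 carry 7
  2×11+7 = 29 → write D carry 1
  remaining carry: 1

0x1D989F2A40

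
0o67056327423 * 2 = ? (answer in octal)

Multiply each base-8 digit by 2, carrying:
  3×2 = 6 → write 6
  2×2 = 4 → write 4
  4×2 = 8 → write 0 carry 1
  7×2+1 = 15 → write 7 carry 1
  2×2+1 = 5 → write 5
  3×2 = 6 → write 6
  6×2 = 12 → write 4 carry 1
  5×2+1 = 11 → write 3 carry 1
  0×2+1 = 1 → write 1
  7×2 = 14 → write 6 carry 1
  6×2+1 = 13 → write 5 carry 1
  remaining carry: 1

0o156134657046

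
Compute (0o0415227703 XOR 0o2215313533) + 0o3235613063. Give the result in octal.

First 0o0415227703 XOR 0o2215313533 = 0o2600134230.
Add column by column in base 8, right to left:
  0+3 = 3
  3+6 = 1 carry 1
  2+0+1 = 3
  4+3 = 7
  3+1 = 4
  1+6 = 7
  0+5 = 5
  0+3 = 3
  6+2 = 0 carry 1
  2+3+1 = 6

0o6035747313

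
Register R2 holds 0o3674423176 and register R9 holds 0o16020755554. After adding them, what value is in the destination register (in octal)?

Add column by column in base 8, right to left:
  6+4 = 2 carry 1
  7+5+1 = 5 carry 1
  1+5+1 = 7
  3+5 = 0 carry 1
  2+5+1 = 0 carry 1
  4+7+1 = 4 carry 1
  4+0+1 = 5
  7+2 = 1 carry 1
  6+0+1 = 7
  3+6 = 1 carry 1
  0+1+1 = 2

0o21715400752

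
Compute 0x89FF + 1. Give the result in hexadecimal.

0x8A00

The trailing 2 digits are F (max in base 16), so adding 1 cascades: they roll to 0 and the next digit up increments.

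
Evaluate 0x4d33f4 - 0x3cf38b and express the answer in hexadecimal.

0x104069

Subtract column by column in base 16:
  4-b → 9 (borrow)
  f-8-1 → 6
  3-3 → 0
  3-f → 4 (borrow)
  d-c-1 → 0
  4-3 → 1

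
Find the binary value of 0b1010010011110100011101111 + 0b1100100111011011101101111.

Add column by column in base 2, right to left:
  1+1 = 0 carry 1
  1+1+1 = 1 carry 1
  1+1+1 = 1 carry 1
  1+1+1 = 1 carry 1
  0+0+1 = 1
  1+1 = 0 carry 1
  1+1+1 = 1 carry 1
  1+0+1 = 0 carry 1
  0+1+1 = 0 carry 1
  0+1+1 = 0 carry 1
  0+1+1 = 0 carry 1
  1+0+1 = 0 carry 1
  0+1+1 = 0 carry 1
  1+1+1 = 1 carry 1
  1+0+1 = 0 carry 1
  1+1+1 = 1 carry 1
  1+1+1 = 1 carry 1
  0+1+1 = 0 carry 1
  0+0+1 = 1
  1+0 = 1
  0+1 = 1
  0+0 = 0
  1+0 = 1
  0+1 = 1
  1+1 = 0 carry 1
  final carry 1

0b10110111011010000001011110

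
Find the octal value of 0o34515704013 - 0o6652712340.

0o25642771453

Subtract column by column in base 8:
  3-0 → 3
  1-4 → 5 (borrow)
  0-3-1 → 4 (borrow)
  4-2-1 → 1
  0-1 → 7 (borrow)
  7-7-1 → 7 (borrow)
  5-2-1 → 2
  1-5 → 4 (borrow)
  5-6-1 → 6 (borrow)
  4-6-1 → 5 (borrow)
  3-0-1 → 2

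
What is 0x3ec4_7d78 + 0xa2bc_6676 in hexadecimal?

0xe180e3ee

Add column by column in base 16, right to left:
  8+6 = e
  7+7 = e
  d+6 = 3 carry 1
  7+6+1 = e
  4+c = 0 carry 1
  c+b+1 = 8 carry 1
  e+2+1 = 1 carry 1
  3+a+1 = e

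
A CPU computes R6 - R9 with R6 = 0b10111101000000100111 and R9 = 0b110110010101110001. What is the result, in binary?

0b10000110101010110110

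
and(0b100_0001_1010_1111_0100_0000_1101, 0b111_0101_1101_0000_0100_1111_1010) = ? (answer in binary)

0b100000110000000010000001000

AND bit by bit (1 only where both bits are 1):
  100000110101111010000001101
& 111010111010000010011111010
= 100000110000000010000001000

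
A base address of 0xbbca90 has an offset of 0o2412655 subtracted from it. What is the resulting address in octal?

0xbbca90 = 0o56745220 in octal.
Subtract column by column in base 8:
  0-5 → 3 (borrow)
  2-5-1 → 4 (borrow)
  2-6-1 → 3 (borrow)
  5-2-1 → 2
  4-1 → 3
  7-4 → 3
  6-2 → 4
  5-0 → 5

0o54332343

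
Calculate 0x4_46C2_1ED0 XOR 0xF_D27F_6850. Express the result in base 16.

0xB94BD7680

XOR each hex digit independently (no carries):
  4^F=B, 4^D=9, 6^2=4, C^7=B, 2^F=D, 1^6=7, E^8=6, D^5=8, 0^0=0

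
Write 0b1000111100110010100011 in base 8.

0o10746243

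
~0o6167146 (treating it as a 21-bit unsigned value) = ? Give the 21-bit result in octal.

Each oct digit d becomes 7−d:
  6→1, 1→6, 6→1, 7→0, 1→6, 4→3, 6→1

0o1610631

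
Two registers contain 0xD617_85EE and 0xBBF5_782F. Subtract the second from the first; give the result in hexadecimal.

0x1A220DBF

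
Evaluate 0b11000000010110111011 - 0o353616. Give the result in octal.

0o2427055

0b11000000010110111011 = 0o3002673 in octal.
Subtract column by column in base 8:
  3-6 → 5 (borrow)
  7-1-1 → 5
  6-6 → 0
  2-3 → 7 (borrow)
  0-5-1 → 2 (borrow)
  0-3-1 → 4 (borrow)
  3-0-1 → 2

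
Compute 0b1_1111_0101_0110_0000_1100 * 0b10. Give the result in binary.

Multiply each base-2 digit by 2, carrying:
  0×2 = 0 → write 0
  0×2 = 0 → write 0
  1×2 = 2 → write 0 carry 1
  1×2+1 = 3 → write 1 carry 1
  0×2+1 = 1 → write 1
  0×2 = 0 → write 0
  0×2 = 0 → write 0
  0×2 = 0 → write 0
  0×2 = 0 → write 0
  1×2 = 2 → write 0 carry 1
  1×2+1 = 3 → write 1 carry 1
  0×2+1 = 1 → write 1
  1×2 = 2 → write 0 carry 1
  0×2+1 = 1 → write 1
  1×2 = 2 → write 0 carry 1
  0×2+1 = 1 → write 1
  1×2 = 2 → write 0 carry 1
  1×2+1 = 3 → write 1 carry 1
  1×2+1 = 3 → write 1 carry 1
  1×2+1 = 3 → write 1 carry 1
  1×2+1 = 3 → write 1 carry 1
  remaining carry: 1

0b1111101010110000011000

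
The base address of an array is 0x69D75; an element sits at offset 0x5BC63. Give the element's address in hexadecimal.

0xC59D8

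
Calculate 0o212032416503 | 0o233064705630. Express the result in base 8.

OR each oct digit independently (no carries):
  2|2=2, 1|3=3, 2|3=3, 0|0=0, 3|6=7, 2|4=6, 4|7=7, 1|0=1, 6|5=7, 5|6=7, 0|3=3, 3|0=3

0o233076717733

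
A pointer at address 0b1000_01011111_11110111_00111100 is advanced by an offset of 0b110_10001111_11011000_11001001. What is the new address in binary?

Add column by column in base 2, right to left:
  0+1 = 1
  0+0 = 0
  1+0 = 1
  1+1 = 0 carry 1
  1+0+1 = 0 carry 1
  1+0+1 = 0 carry 1
  0+1+1 = 0 carry 1
  0+1+1 = 0 carry 1
  1+0+1 = 0 carry 1
  1+0+1 = 0 carry 1
  1+0+1 = 0 carry 1
  0+1+1 = 0 carry 1
  1+1+1 = 1 carry 1
  1+0+1 = 0 carry 1
  1+1+1 = 1 carry 1
  1+1+1 = 1 carry 1
  1+1+1 = 1 carry 1
  1+1+1 = 1 carry 1
  1+1+1 = 1 carry 1
  1+1+1 = 1 carry 1
  1+0+1 = 0 carry 1
  0+0+1 = 1
  1+0 = 1
  0+1 = 1
  0+0 = 0
  0+1 = 1
  0+1 = 1
  1+0 = 1

0b1110111011111101000000000101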